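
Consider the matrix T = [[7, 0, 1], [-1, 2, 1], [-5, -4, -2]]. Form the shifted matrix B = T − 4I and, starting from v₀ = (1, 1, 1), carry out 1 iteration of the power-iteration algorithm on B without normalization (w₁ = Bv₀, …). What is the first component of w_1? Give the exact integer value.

4

B = T − 4I has rows (3, 0, 1); (-1, -2, 1); (-5, -4, -6)
w1 = Bv₀ = (4, -2, -15)
Requested component of w1: 4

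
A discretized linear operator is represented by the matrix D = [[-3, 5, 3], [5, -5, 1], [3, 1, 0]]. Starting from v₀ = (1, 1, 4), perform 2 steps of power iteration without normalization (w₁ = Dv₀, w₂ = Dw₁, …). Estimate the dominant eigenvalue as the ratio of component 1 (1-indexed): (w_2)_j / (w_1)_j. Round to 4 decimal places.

λ ≈ -0.7143

w1 = Dv₀ = (14, 4, 4)
w2 = Dw1 = (-10, 54, 46)
Ratio at component: -10 / 14 = -0.7143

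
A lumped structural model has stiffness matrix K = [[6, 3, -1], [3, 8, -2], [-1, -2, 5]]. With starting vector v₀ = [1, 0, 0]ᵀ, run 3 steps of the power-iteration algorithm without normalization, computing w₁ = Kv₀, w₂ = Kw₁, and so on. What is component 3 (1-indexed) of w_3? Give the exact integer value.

-219

w1 = Kv₀ = (6, 3, -1)
w2 = Kw1 = (46, 44, -17)
w3 = Kw2 = (425, 524, -219)
The requested component of w3 is -219.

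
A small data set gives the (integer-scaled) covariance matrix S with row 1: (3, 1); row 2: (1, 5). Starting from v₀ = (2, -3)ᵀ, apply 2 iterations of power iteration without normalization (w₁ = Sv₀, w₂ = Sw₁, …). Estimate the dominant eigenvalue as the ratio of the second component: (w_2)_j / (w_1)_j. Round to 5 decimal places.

w1 = Sv₀ = (3·2 + 1·(-3); 1·2 + 5·(-3)) = (3, -13)
w2 = Sw1 = (3·3 + 1·(-13); 1·3 + 5·(-13)) = (-4, -62)
Ratio at component: -62 / -13 = 4.76923

λ ≈ 4.76923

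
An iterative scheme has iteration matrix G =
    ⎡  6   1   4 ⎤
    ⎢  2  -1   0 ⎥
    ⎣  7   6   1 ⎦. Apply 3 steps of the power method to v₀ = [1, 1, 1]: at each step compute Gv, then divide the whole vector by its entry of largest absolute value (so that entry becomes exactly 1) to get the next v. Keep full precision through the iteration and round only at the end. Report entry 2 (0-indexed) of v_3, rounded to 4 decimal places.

Gv0 = (11.00000, 1.00000, 14.00000); divide by 14.00000 → v1 = (0.78571, 0.07143, 1.00000)
Gv1 = (8.78571, 1.50000, 6.92857); divide by 8.78571 → v2 = (1.00000, 0.17073, 0.78862)
Gv2 = (9.32520, 1.82927, 8.81301); divide by 9.32520 → v3 = (1.00000, 0.19616, 0.94507)
Requested entry of v3: 1084/1147 = 0.9451

0.9451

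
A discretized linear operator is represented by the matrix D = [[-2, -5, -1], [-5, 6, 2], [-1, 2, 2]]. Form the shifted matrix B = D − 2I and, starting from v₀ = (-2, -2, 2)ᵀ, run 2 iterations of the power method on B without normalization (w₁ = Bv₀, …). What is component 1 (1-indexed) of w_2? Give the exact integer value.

B = D − 2I has rows (-4, -5, -1); (-5, 4, 2); (-1, 2, 0)
w1 = Bv₀ = (16, 6, -2)
w2 = Bw1 = (-92, -60, -4)
Requested component of w2: -92

-92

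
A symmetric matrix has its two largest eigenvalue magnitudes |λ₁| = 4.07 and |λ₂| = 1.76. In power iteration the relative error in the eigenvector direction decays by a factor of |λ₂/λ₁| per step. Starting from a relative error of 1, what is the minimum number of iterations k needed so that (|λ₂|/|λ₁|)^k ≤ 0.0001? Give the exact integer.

11

|λ₂/λ₁| = 1.76/4.07 = 0.43243
Need k ≥ ln(0.0001) / ln(0.43243) = -9.2103 / -0.8383 ≈ 10.987
Smallest integer k satisfying the bound: 11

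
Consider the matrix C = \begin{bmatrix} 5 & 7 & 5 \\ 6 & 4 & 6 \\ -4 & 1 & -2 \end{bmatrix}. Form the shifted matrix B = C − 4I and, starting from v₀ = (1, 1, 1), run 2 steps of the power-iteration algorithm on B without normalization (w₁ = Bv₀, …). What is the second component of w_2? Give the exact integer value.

24

B = C − 4I has rows (1, 7, 5); (6, 0, 6); (-4, 1, -6)
w1 = Bv₀ = (1·1 + 7·1 + 5·1; 6·1 + 0·1 + 6·1; (-4)·1 + 1·1 + (-6)·1) = (13, 12, -9)
w2 = Bw1 = (1·13 + 7·12 + 5·(-9); 6·13 + 0·12 + 6·(-9); (-4)·13 + 1·12 + (-6)·(-9)) = (52, 24, 14)
Requested component of w2: 24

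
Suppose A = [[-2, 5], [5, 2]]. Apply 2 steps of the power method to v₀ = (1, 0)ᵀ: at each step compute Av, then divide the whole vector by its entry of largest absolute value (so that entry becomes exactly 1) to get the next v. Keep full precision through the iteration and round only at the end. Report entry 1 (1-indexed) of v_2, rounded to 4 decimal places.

Av0 = (-2.00000, 5.00000); divide by 5.00000 → v1 = (-0.40000, 1.00000)
Av1 = (5.80000, 0.00000); divide by 5.80000 → v2 = (1.00000, 0.00000)
Requested entry of v2: 29/29 = 1.0000

1.0000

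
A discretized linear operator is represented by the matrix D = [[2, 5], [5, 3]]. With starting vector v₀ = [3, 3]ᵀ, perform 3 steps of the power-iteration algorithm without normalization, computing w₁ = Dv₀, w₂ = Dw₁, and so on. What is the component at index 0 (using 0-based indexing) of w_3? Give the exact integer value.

1209

w1 = Dv₀ = (21, 24)
w2 = Dw1 = (162, 177)
w3 = Dw2 = (1209, 1341)
The requested component of w3 is 1209.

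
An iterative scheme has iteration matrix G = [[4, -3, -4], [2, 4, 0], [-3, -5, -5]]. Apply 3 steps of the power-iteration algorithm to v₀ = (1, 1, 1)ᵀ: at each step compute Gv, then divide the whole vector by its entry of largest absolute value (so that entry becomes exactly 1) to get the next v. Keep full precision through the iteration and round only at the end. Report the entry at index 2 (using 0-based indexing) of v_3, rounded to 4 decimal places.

1.0000

Gv0 = (-3.00000, 6.00000, -13.00000); divide by -13.00000 → v1 = (0.23077, -0.46154, 1.00000)
Gv1 = (-1.69231, -1.38462, -3.38462); divide by -3.38462 → v2 = (0.50000, 0.40909, 1.00000)
Gv2 = (-3.22727, 2.63636, -8.54545); divide by -8.54545 → v3 = (0.37766, -0.30851, 1.00000)
Requested entry of v3: -376/-376 = 1.0000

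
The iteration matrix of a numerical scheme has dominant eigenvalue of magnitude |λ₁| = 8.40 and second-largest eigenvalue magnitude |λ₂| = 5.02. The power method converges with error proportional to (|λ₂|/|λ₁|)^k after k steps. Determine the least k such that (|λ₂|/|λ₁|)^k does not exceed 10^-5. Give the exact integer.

|λ₂/λ₁| = 5.02/8.40 = 0.59762
Need k ≥ ln(10^-5) / ln(0.59762) = -11.5129 / -0.5148 ≈ 22.364
Smallest integer k satisfying the bound: 23

23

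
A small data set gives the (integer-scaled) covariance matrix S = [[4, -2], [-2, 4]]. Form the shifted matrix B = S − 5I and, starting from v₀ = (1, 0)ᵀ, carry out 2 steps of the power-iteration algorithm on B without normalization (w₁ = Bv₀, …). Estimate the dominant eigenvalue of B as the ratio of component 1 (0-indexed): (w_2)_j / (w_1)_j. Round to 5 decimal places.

B = S − 5I has rows (-1, -2); (-2, -1)
w1 = Bv₀ = ((-1)·1 + (-2)·0; (-2)·1 + (-1)·0) = (-1, -2)
w2 = Bw1 = ((-1)·(-1) + (-2)·(-2); (-2)·(-1) + (-1)·(-2)) = (5, 4)
Ratio: 4/-2 = -2.00000

μ ≈ -2.00000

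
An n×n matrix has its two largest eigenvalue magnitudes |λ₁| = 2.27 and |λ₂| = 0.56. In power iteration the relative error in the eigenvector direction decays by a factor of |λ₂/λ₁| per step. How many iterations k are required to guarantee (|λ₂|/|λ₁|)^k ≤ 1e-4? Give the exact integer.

7

|λ₂/λ₁| = 0.56/2.27 = 0.24670
Need k ≥ ln(1e-4) / ln(0.24670) = -9.2103 / -1.3996 ≈ 6.581
Smallest integer k satisfying the bound: 7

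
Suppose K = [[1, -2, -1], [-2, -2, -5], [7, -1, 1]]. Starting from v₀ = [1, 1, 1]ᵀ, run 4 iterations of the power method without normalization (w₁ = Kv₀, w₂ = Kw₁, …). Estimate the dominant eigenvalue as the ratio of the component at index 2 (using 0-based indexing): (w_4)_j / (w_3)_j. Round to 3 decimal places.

w1 = Kv₀ = (-2, -9, 7)
w2 = Kw1 = (9, -13, 2)
w3 = Kw2 = (33, -2, 78)
w4 = Kw3 = (-41, -452, 311)
Ratio at component: 311 / 78 = 3.987

λ ≈ 3.987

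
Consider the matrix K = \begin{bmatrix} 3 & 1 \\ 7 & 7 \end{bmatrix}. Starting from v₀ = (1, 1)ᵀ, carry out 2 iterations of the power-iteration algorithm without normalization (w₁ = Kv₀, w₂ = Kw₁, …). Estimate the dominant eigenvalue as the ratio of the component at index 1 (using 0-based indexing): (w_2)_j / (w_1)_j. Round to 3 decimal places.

9.000

w1 = Kv₀ = (3·1 + 1·1; 7·1 + 7·1) = (4, 14)
w2 = Kw1 = (3·4 + 1·14; 7·4 + 7·14) = (26, 126)
Ratio at component: 126 / 14 = 9.000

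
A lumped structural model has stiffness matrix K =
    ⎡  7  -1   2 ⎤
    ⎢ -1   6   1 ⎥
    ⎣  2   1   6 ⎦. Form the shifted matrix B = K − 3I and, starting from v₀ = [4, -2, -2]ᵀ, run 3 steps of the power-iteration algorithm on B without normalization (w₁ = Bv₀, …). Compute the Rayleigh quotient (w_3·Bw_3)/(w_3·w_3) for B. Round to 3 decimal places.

B = K − 3I has rows (4, -1, 2); (-1, 3, 1); (2, 1, 3)
w1 = Bv₀ = (4·4 + (-1)·(-2) + 2·(-2); (-1)·4 + 3·(-2) + 1·(-2); 2·4 + 1·(-2) + 3·(-2)) = (14, -12, 0)
w2 = Bw1 = (4·14 + (-1)·(-12) + 2·0; (-1)·14 + 3·(-12) + 1·0; 2·14 + 1·(-12) + 3·0) = (68, -50, 16)
w3 = Bw2 = (354, -202, 134)
Bw3 = (1886, -826, 908)
w3·Bw3 = 956168; w3·w3 = 184076; μ ≈ 956168/184076 = 5.194

μ ≈ 5.194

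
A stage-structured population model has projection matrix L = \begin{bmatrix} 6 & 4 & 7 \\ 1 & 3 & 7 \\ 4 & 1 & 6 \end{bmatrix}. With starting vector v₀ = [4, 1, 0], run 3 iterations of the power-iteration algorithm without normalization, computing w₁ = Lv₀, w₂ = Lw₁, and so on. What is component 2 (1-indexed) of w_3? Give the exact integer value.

2366

w1 = Lv₀ = (28, 7, 17)
w2 = Lw1 = (315, 168, 221)
w3 = Lw2 = (4109, 2366, 2754)
The requested component of w3 is 2366.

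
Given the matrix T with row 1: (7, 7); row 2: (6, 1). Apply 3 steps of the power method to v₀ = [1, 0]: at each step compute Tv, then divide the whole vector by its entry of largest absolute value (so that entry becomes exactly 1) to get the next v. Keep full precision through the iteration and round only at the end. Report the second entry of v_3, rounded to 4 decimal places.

0.6105

Tv0 = (7.00000, 6.00000); divide by 7.00000 → v1 = (1.00000, 0.85714)
Tv1 = (13.00000, 6.85714); divide by 13.00000 → v2 = (1.00000, 0.52747)
Tv2 = (10.69231, 6.52747); divide by 10.69231 → v3 = (1.00000, 0.61048)
Requested entry of v3: 594/973 = 0.6105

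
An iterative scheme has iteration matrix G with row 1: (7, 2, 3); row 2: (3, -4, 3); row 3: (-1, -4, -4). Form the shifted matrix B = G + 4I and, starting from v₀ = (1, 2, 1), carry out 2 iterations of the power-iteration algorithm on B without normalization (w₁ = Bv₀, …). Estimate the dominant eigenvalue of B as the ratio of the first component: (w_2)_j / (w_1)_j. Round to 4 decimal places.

10.1667

B = G + 4I has rows (11, 2, 3); (3, 0, 3); (-1, -4, 0)
w1 = Bv₀ = (11·1 + 2·2 + 3·1; 3·1 + 0·2 + 3·1; (-1)·1 + (-4)·2 + 0·1) = (18, 6, -9)
w2 = Bw1 = (11·18 + 2·6 + 3·(-9); 3·18 + 0·6 + 3·(-9); (-1)·18 + (-4)·6 + 0·(-9)) = (183, 27, -42)
Ratio: 183/18 = 10.1667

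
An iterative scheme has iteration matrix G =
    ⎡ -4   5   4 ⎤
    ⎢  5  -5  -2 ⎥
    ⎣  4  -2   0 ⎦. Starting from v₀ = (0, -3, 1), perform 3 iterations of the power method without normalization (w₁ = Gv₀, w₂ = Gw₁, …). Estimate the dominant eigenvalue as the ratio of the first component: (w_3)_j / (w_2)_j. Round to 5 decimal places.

w1 = Gv₀ = (-11, 13, 6)
w2 = Gw1 = (133, -132, -70)
w3 = Gw2 = (-1472, 1465, 796)
Ratio at component: -1472 / 133 = -11.06767

-11.06767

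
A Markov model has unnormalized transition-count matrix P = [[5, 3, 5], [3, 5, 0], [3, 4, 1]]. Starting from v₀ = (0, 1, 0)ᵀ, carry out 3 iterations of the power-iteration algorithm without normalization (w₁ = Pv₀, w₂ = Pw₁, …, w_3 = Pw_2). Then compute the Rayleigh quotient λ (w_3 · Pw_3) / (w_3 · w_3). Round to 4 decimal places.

w1 = Pv₀ = (5·0 + 3·1 + 5·0; 3·0 + 5·1 + 0·0; 3·0 + 4·1 + 1·0) = (3, 5, 4)
w2 = Pw1 = (5·3 + 3·5 + 5·4; 3·3 + 5·5 + 0·4; 3·3 + 4·5 + 1·4) = (50, 34, 33)
w3 = Pw2 = (517, 320, 319)
Pw3 = (5140, 3151, 3150)
w3·Pw3 = 517·5140 + 320·3151 + 319·3150 = 4670550; w3·w3 = 517·517 + 320·320 + 319·319 = 471450
λ ≈ 4670550/471450 = 9.9068

λ ≈ 9.9068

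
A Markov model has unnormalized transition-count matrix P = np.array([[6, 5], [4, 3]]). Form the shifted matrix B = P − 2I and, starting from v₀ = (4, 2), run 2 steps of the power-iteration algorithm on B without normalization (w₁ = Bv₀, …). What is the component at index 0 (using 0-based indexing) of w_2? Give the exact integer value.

B = P − 2I has rows (4, 5); (4, 1)
w1 = Bv₀ = (4·4 + 5·2; 4·4 + 1·2) = (26, 18)
w2 = Bw1 = (4·26 + 5·18; 4·26 + 1·18) = (194, 122)
Requested component of w2: 194

194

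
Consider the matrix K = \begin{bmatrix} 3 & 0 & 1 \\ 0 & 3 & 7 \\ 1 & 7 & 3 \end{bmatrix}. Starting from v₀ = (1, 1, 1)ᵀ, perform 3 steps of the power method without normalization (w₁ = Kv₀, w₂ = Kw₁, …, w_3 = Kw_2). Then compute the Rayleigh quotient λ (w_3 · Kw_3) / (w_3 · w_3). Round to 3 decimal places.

λ ≈ 10.069

w1 = Kv₀ = (4, 10, 11)
w2 = Kw1 = (23, 107, 107)
w3 = Kw2 = (176, 1070, 1093)
Kw3 = (1621, 10861, 10945)
w3·Kw3 = 176·1621 + 1070·10861 + 1093·10945 = 23869451; w3·w3 = 176·176 + 1070·1070 + 1093·1093 = 2370525
λ ≈ 23869451/2370525 = 10.069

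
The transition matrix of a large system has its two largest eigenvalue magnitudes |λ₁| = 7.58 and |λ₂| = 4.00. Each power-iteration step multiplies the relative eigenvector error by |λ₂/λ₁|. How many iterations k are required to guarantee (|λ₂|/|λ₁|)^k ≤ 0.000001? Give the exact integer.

|λ₂/λ₁| = 4.00/7.58 = 0.52770
Need k ≥ ln(0.000001) / ln(0.52770) = -13.8155 / -0.6392 ≈ 21.613
Smallest integer k satisfying the bound: 22

22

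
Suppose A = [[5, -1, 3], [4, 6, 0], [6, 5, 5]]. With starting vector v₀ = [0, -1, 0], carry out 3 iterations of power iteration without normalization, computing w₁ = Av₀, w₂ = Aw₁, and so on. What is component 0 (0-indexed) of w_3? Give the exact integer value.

-135

w1 = Av₀ = (1, -6, -5)
w2 = Aw1 = (-4, -32, -49)
w3 = Aw2 = (-135, -208, -429)
The requested component of w3 is -135.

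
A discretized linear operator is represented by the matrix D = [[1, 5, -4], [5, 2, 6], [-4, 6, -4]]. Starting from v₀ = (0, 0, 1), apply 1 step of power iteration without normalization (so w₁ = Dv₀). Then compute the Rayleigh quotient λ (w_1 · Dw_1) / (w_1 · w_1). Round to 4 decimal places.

w1 = Dv₀ = (1·0 + 5·0 + (-4)·1; 5·0 + 2·0 + 6·1; (-4)·0 + 6·0 + (-4)·1) = (-4, 6, -4)
Dw1 = (42, -32, 68)
w1·Dw1 = (-4)·42 + 6·(-32) + (-4)·68 = -632; w1·w1 = (-4)·(-4) + 6·6 + (-4)·(-4) = 68
λ ≈ -632/68 = -9.2941

λ ≈ -9.2941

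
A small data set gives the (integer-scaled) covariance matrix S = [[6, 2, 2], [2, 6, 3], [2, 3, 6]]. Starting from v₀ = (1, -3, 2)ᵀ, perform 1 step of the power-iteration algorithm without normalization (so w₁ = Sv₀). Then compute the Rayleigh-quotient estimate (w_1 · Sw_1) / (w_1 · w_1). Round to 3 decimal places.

λ ≈ 3.305

w1 = Sv₀ = (4, -10, 5)
Sw1 = (14, -37, 8)
w1·Sw1 = 4·14 + (-10)·(-37) + 5·8 = 466; w1·w1 = 4·4 + (-10)·(-10) + 5·5 = 141
λ ≈ 466/141 = 3.305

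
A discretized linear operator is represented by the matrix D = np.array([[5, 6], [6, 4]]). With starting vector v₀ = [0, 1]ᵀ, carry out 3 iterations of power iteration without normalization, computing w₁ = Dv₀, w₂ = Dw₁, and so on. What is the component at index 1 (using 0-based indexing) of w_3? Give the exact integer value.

532

w1 = Dv₀ = (6, 4)
w2 = Dw1 = (54, 52)
w3 = Dw2 = (582, 532)
The requested component of w3 is 532.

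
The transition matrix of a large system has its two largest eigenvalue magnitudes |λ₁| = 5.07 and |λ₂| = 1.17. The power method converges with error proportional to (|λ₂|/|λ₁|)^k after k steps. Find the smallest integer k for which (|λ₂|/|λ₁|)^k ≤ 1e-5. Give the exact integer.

|λ₂/λ₁| = 1.17/5.07 = 0.23077
Need k ≥ ln(1e-5) / ln(0.23077) = -11.5129 / -1.4663 ≈ 7.851
Smallest integer k satisfying the bound: 8

8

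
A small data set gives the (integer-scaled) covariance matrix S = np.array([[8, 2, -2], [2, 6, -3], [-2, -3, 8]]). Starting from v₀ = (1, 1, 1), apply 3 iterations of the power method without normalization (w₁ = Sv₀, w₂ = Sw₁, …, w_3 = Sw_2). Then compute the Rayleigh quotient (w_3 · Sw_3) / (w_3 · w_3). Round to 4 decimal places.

11.3484

w1 = Sv₀ = (8·1 + 2·1 + (-2)·1; 2·1 + 6·1 + (-3)·1; (-2)·1 + (-3)·1 + 8·1) = (8, 5, 3)
w2 = Sw1 = (8·8 + 2·5 + (-2)·3; 2·8 + 6·5 + (-3)·3; (-2)·8 + (-3)·5 + 8·3) = (68, 37, -7)
w3 = Sw2 = (632, 379, -303)
Sw3 = (6420, 4447, -4825)
w3·Sw3 = 632·6420 + 379·4447 + (-303)·(-4825) = 7204828; w3·w3 = 632·632 + 379·379 + (-303)·(-303) = 634874
λ ≈ 7204828/634874 = 11.3484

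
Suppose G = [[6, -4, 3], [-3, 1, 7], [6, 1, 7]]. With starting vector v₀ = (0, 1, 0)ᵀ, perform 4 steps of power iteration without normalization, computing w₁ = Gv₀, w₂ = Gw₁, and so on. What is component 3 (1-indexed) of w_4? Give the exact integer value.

-3379

w1 = Gv₀ = (-4, 1, 1)
w2 = Gw1 = (-25, 20, -16)
w3 = Gw2 = (-278, -17, -242)
w4 = Gw3 = (-2326, -877, -3379)
The requested component of w4 is -3379.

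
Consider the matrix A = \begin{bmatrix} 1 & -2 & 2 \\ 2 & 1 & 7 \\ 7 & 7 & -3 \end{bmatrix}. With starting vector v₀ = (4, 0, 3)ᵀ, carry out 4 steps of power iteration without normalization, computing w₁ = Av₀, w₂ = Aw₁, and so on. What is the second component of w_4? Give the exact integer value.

5682

w1 = Av₀ = (1·4 + (-2)·0 + 2·3; 2·4 + 1·0 + 7·3; 7·4 + 7·0 + (-3)·3) = (10, 29, 19)
w2 = Aw1 = (1·10 + (-2)·29 + 2·19; 2·10 + 1·29 + 7·19; 7·10 + 7·29 + (-3)·19) = (-10, 182, 216)
w3 = Aw2 = (58, 1674, 556)
w4 = Aw3 = (-2178, 5682, 10456)
The requested component of w4 is 5682.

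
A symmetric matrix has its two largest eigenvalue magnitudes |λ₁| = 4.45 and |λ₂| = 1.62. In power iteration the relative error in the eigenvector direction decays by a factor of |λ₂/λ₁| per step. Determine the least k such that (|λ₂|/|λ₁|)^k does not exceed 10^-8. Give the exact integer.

19

|λ₂/λ₁| = 1.62/4.45 = 0.36404
Need k ≥ ln(10^-8) / ln(0.36404) = -18.4207 / -1.0105 ≈ 18.230
Smallest integer k satisfying the bound: 19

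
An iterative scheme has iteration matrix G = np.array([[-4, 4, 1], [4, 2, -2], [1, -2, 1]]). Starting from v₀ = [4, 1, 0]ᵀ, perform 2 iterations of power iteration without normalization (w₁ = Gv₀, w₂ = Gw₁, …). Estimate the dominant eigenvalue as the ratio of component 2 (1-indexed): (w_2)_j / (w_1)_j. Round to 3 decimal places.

w1 = Gv₀ = ((-4)·4 + 4·1 + 1·0; 4·4 + 2·1 + (-2)·0; 1·4 + (-2)·1 + 1·0) = (-12, 18, 2)
w2 = Gw1 = ((-4)·(-12) + 4·18 + 1·2; 4·(-12) + 2·18 + (-2)·2; 1·(-12) + (-2)·18 + 1·2) = (122, -16, -46)
Ratio at component: -16 / 18 = -0.889

λ ≈ -0.889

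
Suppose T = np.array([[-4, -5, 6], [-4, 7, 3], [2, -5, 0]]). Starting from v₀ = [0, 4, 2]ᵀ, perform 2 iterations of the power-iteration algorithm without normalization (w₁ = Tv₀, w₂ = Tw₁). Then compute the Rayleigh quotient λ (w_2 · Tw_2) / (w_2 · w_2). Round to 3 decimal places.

w1 = Tv₀ = ((-4)·0 + (-5)·4 + 6·2; (-4)·0 + 7·4 + 3·2; 2·0 + (-5)·4 + 0·2) = (-8, 34, -20)
w2 = Tw1 = ((-4)·(-8) + (-5)·34 + 6·(-20); (-4)·(-8) + 7·34 + 3·(-20); 2·(-8) + (-5)·34 + 0·(-20)) = (-258, 210, -186)
Tw2 = (-1134, 1944, -1566)
w2·Tw2 = (-258)·(-1134) + 210·1944 + (-186)·(-1566) = 992088; w2·w2 = (-258)·(-258) + 210·210 + (-186)·(-186) = 145260
λ ≈ 992088/145260 = 6.830

λ ≈ 6.830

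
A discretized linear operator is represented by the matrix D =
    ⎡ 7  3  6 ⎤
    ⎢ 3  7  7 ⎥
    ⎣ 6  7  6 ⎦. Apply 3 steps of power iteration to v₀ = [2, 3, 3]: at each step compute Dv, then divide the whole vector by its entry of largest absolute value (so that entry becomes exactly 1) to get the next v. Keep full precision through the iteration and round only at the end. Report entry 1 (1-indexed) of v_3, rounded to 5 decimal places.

0.83657

Dv0 = (41.000000, 48.000000, 51.000000); divide by 51.000000 → v1 = (0.803922, 0.941176, 1.000000)
Dv1 = (14.450980, 16.000000, 17.411765); divide by 17.411765 → v2 = (0.829955, 0.918919, 1.000000)
Dv2 = (14.566441, 15.922297, 17.412162); divide by 17.412162 → v3 = (0.836567, 0.914435, 1.000000)
Requested entry of v3: 12935/15462 = 0.83657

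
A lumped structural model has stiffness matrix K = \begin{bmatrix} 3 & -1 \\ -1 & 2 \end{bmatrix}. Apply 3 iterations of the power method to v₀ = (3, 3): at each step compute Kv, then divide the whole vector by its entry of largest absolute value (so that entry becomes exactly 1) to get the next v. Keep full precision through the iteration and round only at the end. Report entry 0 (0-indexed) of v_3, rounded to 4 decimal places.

Kv0 = (6.00000, 3.00000); divide by 6.00000 → v1 = (1.00000, 0.50000)
Kv1 = (2.50000, 0.00000); divide by 2.50000 → v2 = (1.00000, 0.00000)
Kv2 = (3.00000, -1.00000); divide by 3.00000 → v3 = (1.00000, -0.33333)
Requested entry of v3: 45/45 = 1.0000

1.0000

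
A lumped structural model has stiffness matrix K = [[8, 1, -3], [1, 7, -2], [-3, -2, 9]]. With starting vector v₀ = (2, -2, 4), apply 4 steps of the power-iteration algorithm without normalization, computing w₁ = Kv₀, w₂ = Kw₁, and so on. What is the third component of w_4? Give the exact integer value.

w1 = Kv₀ = (2, -20, 34)
w2 = Kw1 = (-106, -206, 340)
w3 = Kw2 = (-2074, -2228, 3790)
w4 = Kw3 = (-30190, -25250, 44788)
The requested component of w4 is 44788.

44788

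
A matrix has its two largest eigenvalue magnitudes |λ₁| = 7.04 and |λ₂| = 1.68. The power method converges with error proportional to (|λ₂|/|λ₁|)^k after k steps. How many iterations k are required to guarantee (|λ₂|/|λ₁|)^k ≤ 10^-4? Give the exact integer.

|λ₂/λ₁| = 1.68/7.04 = 0.23864
Need k ≥ ln(10^-4) / ln(0.23864) = -9.2103 / -1.4328 ≈ 6.428
Smallest integer k satisfying the bound: 7

7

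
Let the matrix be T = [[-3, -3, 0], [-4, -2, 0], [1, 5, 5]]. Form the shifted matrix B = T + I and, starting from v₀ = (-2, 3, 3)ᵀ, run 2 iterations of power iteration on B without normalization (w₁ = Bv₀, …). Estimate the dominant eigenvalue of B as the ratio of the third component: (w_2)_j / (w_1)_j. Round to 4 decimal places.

6.6452

B = T + I has rows (-2, -3, 0); (-4, -1, 0); (1, 5, 6)
w1 = Bv₀ = (-5, 5, 31)
w2 = Bw1 = (-5, 15, 206)
Ratio: 206/31 = 6.6452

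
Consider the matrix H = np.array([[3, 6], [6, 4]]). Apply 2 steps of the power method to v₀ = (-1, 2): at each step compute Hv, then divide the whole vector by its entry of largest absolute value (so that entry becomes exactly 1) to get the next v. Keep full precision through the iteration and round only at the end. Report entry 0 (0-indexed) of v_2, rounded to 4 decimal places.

Hv0 = (9.00000, 2.00000); divide by 9.00000 → v1 = (1.00000, 0.22222)
Hv1 = (4.33333, 6.88889); divide by 6.88889 → v2 = (0.62903, 1.00000)
Requested entry of v2: 39/62 = 0.6290

0.6290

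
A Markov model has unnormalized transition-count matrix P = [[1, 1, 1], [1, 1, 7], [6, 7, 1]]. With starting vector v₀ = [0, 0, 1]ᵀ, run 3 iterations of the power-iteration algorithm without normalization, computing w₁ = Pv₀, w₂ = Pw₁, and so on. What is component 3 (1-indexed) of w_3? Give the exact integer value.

w1 = Pv₀ = (1, 7, 1)
w2 = Pw1 = (9, 15, 56)
w3 = Pw2 = (80, 416, 215)
The requested component of w3 is 215.

215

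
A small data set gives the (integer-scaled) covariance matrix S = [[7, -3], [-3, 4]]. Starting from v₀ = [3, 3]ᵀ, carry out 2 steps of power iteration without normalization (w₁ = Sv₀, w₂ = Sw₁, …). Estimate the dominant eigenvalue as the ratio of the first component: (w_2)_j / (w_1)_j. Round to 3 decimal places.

λ ≈ 6.250

w1 = Sv₀ = (7·3 + (-3)·3; (-3)·3 + 4·3) = (12, 3)
w2 = Sw1 = (7·12 + (-3)·3; (-3)·12 + 4·3) = (75, -24)
Ratio at component: 75 / 12 = 6.250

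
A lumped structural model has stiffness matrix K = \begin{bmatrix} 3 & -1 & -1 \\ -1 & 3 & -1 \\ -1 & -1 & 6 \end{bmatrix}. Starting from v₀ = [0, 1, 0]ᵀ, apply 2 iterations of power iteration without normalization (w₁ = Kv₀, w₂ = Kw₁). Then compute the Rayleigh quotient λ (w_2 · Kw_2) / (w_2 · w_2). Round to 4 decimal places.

4.8952

w1 = Kv₀ = (3·0 + (-1)·1 + (-1)·0; (-1)·0 + 3·1 + (-1)·0; (-1)·0 + (-1)·1 + 6·0) = (-1, 3, -1)
w2 = Kw1 = (3·(-1) + (-1)·3 + (-1)·(-1); (-1)·(-1) + 3·3 + (-1)·(-1); (-1)·(-1) + (-1)·3 + 6·(-1)) = (-5, 11, -8)
Kw2 = (-18, 46, -54)
w2·Kw2 = (-5)·(-18) + 11·46 + (-8)·(-54) = 1028; w2·w2 = (-5)·(-5) + 11·11 + (-8)·(-8) = 210
λ ≈ 1028/210 = 4.8952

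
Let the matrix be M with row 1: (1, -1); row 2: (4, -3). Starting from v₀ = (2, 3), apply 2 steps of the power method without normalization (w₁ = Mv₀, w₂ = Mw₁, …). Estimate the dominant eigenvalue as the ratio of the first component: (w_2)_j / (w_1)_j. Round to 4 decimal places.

w1 = Mv₀ = (1·2 + (-1)·3; 4·2 + (-3)·3) = (-1, -1)
w2 = Mw1 = (1·(-1) + (-1)·(-1); 4·(-1) + (-3)·(-1)) = (0, -1)
Ratio at component: 0 / -1 = 0.0000

0.0000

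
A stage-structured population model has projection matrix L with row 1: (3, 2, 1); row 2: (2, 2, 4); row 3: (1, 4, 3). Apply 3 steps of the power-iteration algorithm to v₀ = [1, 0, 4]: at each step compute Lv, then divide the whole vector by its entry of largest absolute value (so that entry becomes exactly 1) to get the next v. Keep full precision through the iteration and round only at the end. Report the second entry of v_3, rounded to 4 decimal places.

Lv0 = (7.00000, 18.00000, 13.00000); divide by 18.00000 → v1 = (0.38889, 1.00000, 0.72222)
Lv1 = (3.88889, 5.66667, 6.55556); divide by 6.55556 → v2 = (0.59322, 0.86441, 1.00000)
Lv2 = (4.50847, 6.91525, 7.05085); divide by 7.05085 → v3 = (0.63942, 0.98077, 1.00000)
Requested entry of v3: 816/832 = 0.9808

0.9808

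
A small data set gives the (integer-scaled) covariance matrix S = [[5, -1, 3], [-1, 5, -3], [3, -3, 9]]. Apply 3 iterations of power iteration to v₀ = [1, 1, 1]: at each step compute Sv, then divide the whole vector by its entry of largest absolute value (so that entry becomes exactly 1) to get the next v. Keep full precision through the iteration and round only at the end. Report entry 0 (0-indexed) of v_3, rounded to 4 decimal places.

Sv0 = (7.00000, 1.00000, 9.00000); divide by 9.00000 → v1 = (0.77778, 0.11111, 1.00000)
Sv1 = (6.77778, -3.22222, 11.00000); divide by 11.00000 → v2 = (0.61616, -0.29293, 1.00000)
Sv2 = (6.37374, -5.08081, 11.72727); divide by 11.72727 → v3 = (0.54350, -0.43325, 1.00000)
Requested entry of v3: 631/1161 = 0.5435

0.5435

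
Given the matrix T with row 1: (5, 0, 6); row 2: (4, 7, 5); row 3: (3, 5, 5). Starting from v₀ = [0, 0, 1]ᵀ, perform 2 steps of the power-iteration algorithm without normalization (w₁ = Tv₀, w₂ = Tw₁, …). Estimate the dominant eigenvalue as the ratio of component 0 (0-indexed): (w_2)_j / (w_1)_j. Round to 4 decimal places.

10.0000

w1 = Tv₀ = (5·0 + 0·0 + 6·1; 4·0 + 7·0 + 5·1; 3·0 + 5·0 + 5·1) = (6, 5, 5)
w2 = Tw1 = (5·6 + 0·5 + 6·5; 4·6 + 7·5 + 5·5; 3·6 + 5·5 + 5·5) = (60, 84, 68)
Ratio at component: 60 / 6 = 10.0000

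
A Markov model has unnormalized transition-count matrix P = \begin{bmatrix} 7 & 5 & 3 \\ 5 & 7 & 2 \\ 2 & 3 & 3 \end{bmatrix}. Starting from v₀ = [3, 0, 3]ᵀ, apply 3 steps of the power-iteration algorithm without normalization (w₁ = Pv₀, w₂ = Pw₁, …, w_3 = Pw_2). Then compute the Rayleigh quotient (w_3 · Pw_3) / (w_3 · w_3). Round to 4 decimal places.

w1 = Pv₀ = (30, 21, 15)
w2 = Pw1 = (360, 327, 168)
w3 = Pw2 = (4659, 4425, 2205)
Pw3 = (61353, 58680, 29208)
w3·Pw3 = 4659·61353 + 4425·58680 + 2205·29208 = 609906267; w3·w3 = 4659·4659 + 4425·4425 + 2205·2205 = 46148931
λ ≈ 609906267/46148931 = 13.2160

λ ≈ 13.2160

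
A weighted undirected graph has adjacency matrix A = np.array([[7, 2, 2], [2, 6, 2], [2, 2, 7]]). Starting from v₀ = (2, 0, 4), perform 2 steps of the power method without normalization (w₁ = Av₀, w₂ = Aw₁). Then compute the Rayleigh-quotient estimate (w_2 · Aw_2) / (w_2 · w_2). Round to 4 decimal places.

10.6018

w1 = Av₀ = (7·2 + 2·0 + 2·4; 2·2 + 6·0 + 2·4; 2·2 + 2·0 + 7·4) = (22, 12, 32)
w2 = Aw1 = (7·22 + 2·12 + 2·32; 2·22 + 6·12 + 2·32; 2·22 + 2·12 + 7·32) = (242, 180, 292)
Aw2 = (2638, 2148, 2888)
w2·Aw2 = 242·2638 + 180·2148 + 292·2888 = 1868332; w2·w2 = 242·242 + 180·180 + 292·292 = 176228
λ ≈ 1868332/176228 = 10.6018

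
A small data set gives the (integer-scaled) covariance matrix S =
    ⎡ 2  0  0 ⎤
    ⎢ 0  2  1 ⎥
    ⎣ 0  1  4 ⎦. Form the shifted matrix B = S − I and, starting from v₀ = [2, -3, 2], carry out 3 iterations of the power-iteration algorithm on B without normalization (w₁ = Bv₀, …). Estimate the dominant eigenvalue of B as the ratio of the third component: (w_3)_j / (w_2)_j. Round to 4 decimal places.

3.2500

B = S − I has rows (1, 0, 0); (0, 1, 1); (0, 1, 3)
w1 = Bv₀ = (1·2 + 0·(-3) + 0·2; 0·2 + 1·(-3) + 1·2; 0·2 + 1·(-3) + 3·2) = (2, -1, 3)
w2 = Bw1 = (1·2 + 0·(-1) + 0·3; 0·2 + 1·(-1) + 1·3; 0·2 + 1·(-1) + 3·3) = (2, 2, 8)
w3 = Bw2 = (2, 10, 26)
Ratio: 26/8 = 3.2500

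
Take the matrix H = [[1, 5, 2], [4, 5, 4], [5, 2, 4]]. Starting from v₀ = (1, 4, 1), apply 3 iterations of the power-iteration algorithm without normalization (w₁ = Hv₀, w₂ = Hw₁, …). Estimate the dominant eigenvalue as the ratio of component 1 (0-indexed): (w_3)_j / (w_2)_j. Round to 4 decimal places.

w1 = Hv₀ = (1·1 + 5·4 + 2·1; 4·1 + 5·4 + 4·1; 5·1 + 2·4 + 4·1) = (23, 28, 17)
w2 = Hw1 = (1·23 + 5·28 + 2·17; 4·23 + 5·28 + 4·17; 5·23 + 2·28 + 4·17) = (197, 300, 239)
w3 = Hw2 = (2175, 3244, 2541)
Ratio at component: 3244 / 300 = 10.8133

10.8133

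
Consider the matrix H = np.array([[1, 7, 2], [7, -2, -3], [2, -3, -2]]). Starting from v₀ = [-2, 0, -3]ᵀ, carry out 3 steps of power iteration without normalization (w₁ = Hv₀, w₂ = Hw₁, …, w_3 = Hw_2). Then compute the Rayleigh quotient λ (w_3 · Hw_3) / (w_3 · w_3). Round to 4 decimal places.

w1 = Hv₀ = (1·(-2) + 7·0 + 2·(-3); 7·(-2) + (-2)·0 + (-3)·(-3); 2·(-2) + (-3)·0 + (-2)·(-3)) = (-8, -5, 2)
w2 = Hw1 = (1·(-8) + 7·(-5) + 2·2; 7·(-8) + (-2)·(-5) + (-3)·2; 2·(-8) + (-3)·(-5) + (-2)·2) = (-39, -52, -5)
w3 = Hw2 = (-413, -154, 88)
Hw3 = (-1315, -2847, -540)
w3·Hw3 = (-413)·(-1315) + (-154)·(-2847) + 88·(-540) = 934013; w3·w3 = (-413)·(-413) + (-154)·(-154) + 88·88 = 202029
λ ≈ 934013/202029 = 4.6232

λ ≈ 4.6232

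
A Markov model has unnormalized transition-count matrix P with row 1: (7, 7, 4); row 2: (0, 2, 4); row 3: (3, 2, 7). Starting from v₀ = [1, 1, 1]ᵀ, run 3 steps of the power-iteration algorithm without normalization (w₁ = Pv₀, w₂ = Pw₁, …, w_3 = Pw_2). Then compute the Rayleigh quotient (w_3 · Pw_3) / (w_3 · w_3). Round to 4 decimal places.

11.9094

w1 = Pv₀ = (7·1 + 7·1 + 4·1; 0·1 + 2·1 + 4·1; 3·1 + 2·1 + 7·1) = (18, 6, 12)
w2 = Pw1 = (7·18 + 7·6 + 4·12; 0·18 + 2·6 + 4·12; 3·18 + 2·6 + 7·12) = (216, 60, 150)
w3 = Pw2 = (2532, 720, 1818)
Pw3 = (30036, 8712, 21762)
w3·Pw3 = 2532·30036 + 720·8712 + 1818·21762 = 121887108; w3·w3 = 2532·2532 + 720·720 + 1818·1818 = 10234548
λ ≈ 121887108/10234548 = 11.9094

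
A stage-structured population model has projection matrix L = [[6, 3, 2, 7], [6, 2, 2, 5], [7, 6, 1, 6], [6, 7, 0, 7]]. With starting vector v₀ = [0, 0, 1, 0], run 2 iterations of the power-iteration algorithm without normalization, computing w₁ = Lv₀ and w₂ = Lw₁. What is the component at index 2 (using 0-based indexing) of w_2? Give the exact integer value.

27

w1 = Lv₀ = (2, 2, 1, 0)
w2 = Lw1 = (20, 18, 27, 26)
The requested component of w2 is 27.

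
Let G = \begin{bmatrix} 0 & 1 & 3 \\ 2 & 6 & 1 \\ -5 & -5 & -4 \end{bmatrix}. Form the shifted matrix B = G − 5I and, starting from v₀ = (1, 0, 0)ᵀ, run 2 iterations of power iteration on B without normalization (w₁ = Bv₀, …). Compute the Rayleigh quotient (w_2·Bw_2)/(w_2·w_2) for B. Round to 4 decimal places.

-8.1112

B = G − 5I has rows (-5, 1, 3); (2, 1, 1); (-5, -5, -9)
w1 = Bv₀ = ((-5)·1 + 1·0 + 3·0; 2·1 + 1·0 + 1·0; (-5)·1 + (-5)·0 + (-9)·0) = (-5, 2, -5)
w2 = Bw1 = ((-5)·(-5) + 1·2 + 3·(-5); 2·(-5) + 1·2 + 1·(-5); (-5)·(-5) + (-5)·2 + (-9)·(-5)) = (12, -13, 60)
Bw2 = (107, 71, -535)
w2·Bw2 = -31739; w2·w2 = 3913; μ ≈ -31739/3913 = -8.1112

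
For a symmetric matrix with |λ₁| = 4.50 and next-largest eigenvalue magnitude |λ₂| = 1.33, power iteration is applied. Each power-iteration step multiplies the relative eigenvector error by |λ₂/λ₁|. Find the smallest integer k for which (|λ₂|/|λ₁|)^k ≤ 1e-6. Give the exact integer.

12

|λ₂/λ₁| = 1.33/4.50 = 0.29556
Need k ≥ ln(1e-6) / ln(0.29556) = -13.8155 / -1.2189 ≈ 11.334
Smallest integer k satisfying the bound: 12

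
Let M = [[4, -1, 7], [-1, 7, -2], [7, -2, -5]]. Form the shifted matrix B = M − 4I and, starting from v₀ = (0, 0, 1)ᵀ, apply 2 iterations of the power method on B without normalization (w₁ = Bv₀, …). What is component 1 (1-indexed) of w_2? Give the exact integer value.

B = M − 4I has rows (0, -1, 7); (-1, 3, -2); (7, -2, -9)
w1 = Bv₀ = (0·0 + (-1)·0 + 7·1; (-1)·0 + 3·0 + (-2)·1; 7·0 + (-2)·0 + (-9)·1) = (7, -2, -9)
w2 = Bw1 = (0·7 + (-1)·(-2) + 7·(-9); (-1)·7 + 3·(-2) + (-2)·(-9); 7·7 + (-2)·(-2) + (-9)·(-9)) = (-61, 5, 134)
Requested component of w2: -61

-61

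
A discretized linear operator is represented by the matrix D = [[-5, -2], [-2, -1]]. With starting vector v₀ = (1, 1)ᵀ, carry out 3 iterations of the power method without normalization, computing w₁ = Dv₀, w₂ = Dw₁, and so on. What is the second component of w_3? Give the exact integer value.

-99

w1 = Dv₀ = (-7, -3)
w2 = Dw1 = (41, 17)
w3 = Dw2 = (-239, -99)
The requested component of w3 is -99.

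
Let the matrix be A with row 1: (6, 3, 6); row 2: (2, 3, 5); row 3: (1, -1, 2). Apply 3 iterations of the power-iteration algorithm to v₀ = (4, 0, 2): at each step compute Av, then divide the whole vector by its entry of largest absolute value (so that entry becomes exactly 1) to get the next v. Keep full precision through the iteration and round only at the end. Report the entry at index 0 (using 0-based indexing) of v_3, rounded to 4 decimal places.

1.0000

Av0 = (36.00000, 18.00000, 8.00000); divide by 36.00000 → v1 = (1.00000, 0.50000, 0.22222)
Av1 = (8.83333, 4.61111, 0.94444); divide by 8.83333 → v2 = (1.00000, 0.52201, 0.10692)
Av2 = (8.20755, 4.10063, 0.69182); divide by 8.20755 → v3 = (1.00000, 0.49962, 0.08429)
Requested entry of v3: 2610/2610 = 1.0000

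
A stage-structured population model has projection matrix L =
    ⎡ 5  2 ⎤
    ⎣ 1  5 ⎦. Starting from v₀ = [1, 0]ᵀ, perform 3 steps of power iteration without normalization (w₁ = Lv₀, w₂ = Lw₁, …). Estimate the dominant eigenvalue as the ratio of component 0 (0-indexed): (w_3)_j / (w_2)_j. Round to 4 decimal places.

w1 = Lv₀ = (5·1 + 2·0; 1·1 + 5·0) = (5, 1)
w2 = Lw1 = (5·5 + 2·1; 1·5 + 5·1) = (27, 10)
w3 = Lw2 = (155, 77)
Ratio at component: 155 / 27 = 5.7407

λ ≈ 5.7407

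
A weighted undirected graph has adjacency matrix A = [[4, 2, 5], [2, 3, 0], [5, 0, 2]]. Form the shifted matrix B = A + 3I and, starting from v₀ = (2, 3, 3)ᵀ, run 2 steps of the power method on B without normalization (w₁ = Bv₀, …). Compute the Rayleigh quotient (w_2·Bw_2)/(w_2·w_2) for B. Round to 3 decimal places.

B = A + 3I has rows (7, 2, 5); (2, 6, 0); (5, 0, 5)
w1 = Bv₀ = (7·2 + 2·3 + 5·3; 2·2 + 6·3 + 0·3; 5·2 + 0·3 + 5·3) = (35, 22, 25)
w2 = Bw1 = (7·35 + 2·22 + 5·25; 2·35 + 6·22 + 0·25; 5·35 + 0·22 + 5·25) = (414, 202, 300)
Bw2 = (4802, 2040, 3570)
w2·Bw2 = 3471108; w2·w2 = 302200; μ ≈ 3471108/302200 = 11.486

11.486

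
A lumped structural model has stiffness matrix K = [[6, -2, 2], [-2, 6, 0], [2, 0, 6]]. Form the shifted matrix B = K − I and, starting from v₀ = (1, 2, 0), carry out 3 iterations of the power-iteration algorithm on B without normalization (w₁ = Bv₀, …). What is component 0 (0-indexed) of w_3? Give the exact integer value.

-87

B = K − I has rows (5, -2, 2); (-2, 5, 0); (2, 0, 5)
w1 = Bv₀ = (5·1 + (-2)·2 + 2·0; (-2)·1 + 5·2 + 0·0; 2·1 + 0·2 + 5·0) = (1, 8, 2)
w2 = Bw1 = (5·1 + (-2)·8 + 2·2; (-2)·1 + 5·8 + 0·2; 2·1 + 0·8 + 5·2) = (-7, 38, 12)
w3 = Bw2 = (-87, 204, 46)
Requested component of w3: -87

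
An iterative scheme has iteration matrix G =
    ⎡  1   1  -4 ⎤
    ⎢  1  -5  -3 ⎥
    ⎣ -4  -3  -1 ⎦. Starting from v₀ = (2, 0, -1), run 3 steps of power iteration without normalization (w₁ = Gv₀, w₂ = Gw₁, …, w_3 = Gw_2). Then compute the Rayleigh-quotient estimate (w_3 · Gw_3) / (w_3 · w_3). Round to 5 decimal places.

4.07697

w1 = Gv₀ = (1·2 + 1·0 + (-4)·(-1); 1·2 + (-5)·0 + (-3)·(-1); (-4)·2 + (-3)·0 + (-1)·(-1)) = (6, 5, -7)
w2 = Gw1 = (1·6 + 1·5 + (-4)·(-7); 1·6 + (-5)·5 + (-3)·(-7); (-4)·6 + (-3)·5 + (-1)·(-7)) = (39, 2, -32)
w3 = Gw2 = (169, 125, -130)
Gw3 = (814, -66, -921)
w3·Gw3 = 169·814 + 125·(-66) + (-130)·(-921) = 249046; w3·w3 = 169·169 + 125·125 + (-130)·(-130) = 61086
λ ≈ 249046/61086 = 4.07697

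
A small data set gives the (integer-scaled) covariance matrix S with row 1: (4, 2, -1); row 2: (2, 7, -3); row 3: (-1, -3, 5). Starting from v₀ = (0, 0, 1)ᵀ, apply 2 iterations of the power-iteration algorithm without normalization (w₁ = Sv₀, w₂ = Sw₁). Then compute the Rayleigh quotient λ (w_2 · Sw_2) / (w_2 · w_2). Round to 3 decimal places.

w1 = Sv₀ = (4·0 + 2·0 + (-1)·1; 2·0 + 7·0 + (-3)·1; (-1)·0 + (-3)·0 + 5·1) = (-1, -3, 5)
w2 = Sw1 = (4·(-1) + 2·(-3) + (-1)·5; 2·(-1) + 7·(-3) + (-3)·5; (-1)·(-1) + (-3)·(-3) + 5·5) = (-15, -38, 35)
Sw2 = (-171, -401, 304)
w2·Sw2 = (-15)·(-171) + (-38)·(-401) + 35·304 = 28443; w2·w2 = (-15)·(-15) + (-38)·(-38) + 35·35 = 2894
λ ≈ 28443/2894 = 9.828

9.828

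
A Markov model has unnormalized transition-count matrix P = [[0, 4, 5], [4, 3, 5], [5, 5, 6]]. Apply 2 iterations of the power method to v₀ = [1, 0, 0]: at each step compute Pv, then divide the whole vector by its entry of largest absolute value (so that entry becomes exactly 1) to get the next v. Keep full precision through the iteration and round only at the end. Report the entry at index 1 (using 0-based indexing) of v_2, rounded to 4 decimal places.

0.7400

Pv0 = (0.00000, 4.00000, 5.00000); divide by 5.00000 → v1 = (0.00000, 0.80000, 1.00000)
Pv1 = (8.20000, 7.40000, 10.00000); divide by 10.00000 → v2 = (0.82000, 0.74000, 1.00000)
Requested entry of v2: 37/50 = 0.7400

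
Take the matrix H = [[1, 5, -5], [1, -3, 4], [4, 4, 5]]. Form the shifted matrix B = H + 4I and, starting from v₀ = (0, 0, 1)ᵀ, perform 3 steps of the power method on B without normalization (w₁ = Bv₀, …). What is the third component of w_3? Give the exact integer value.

633

B = H + 4I has rows (5, 5, -5); (1, 1, 4); (4, 4, 9)
w1 = Bv₀ = (5·0 + 5·0 + (-5)·1; 1·0 + 1·0 + 4·1; 4·0 + 4·0 + 9·1) = (-5, 4, 9)
w2 = Bw1 = (5·(-5) + 5·4 + (-5)·9; 1·(-5) + 1·4 + 4·9; 4·(-5) + 4·4 + 9·9) = (-50, 35, 77)
w3 = Bw2 = (-460, 293, 633)
Requested component of w3: 633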